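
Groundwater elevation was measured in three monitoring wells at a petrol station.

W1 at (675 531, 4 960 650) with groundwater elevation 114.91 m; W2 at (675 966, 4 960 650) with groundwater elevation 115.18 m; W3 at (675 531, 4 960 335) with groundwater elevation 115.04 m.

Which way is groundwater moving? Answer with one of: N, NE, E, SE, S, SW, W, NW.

∂h/∂x = (115.18 − 114.91) / (675966 − 675531) = +0.0006207
∂h/∂y = (115.04 − 114.91) / (4960335 − 4960650) = -0.0004127
Flow = −∇h = (-0.0006207 east, +0.0004127 north), which points northwest.

NW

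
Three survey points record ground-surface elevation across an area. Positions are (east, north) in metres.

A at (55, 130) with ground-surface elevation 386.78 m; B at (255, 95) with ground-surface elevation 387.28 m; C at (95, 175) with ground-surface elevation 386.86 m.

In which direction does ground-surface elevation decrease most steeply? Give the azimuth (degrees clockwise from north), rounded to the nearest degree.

Differences from A: to B (Δx, Δy, Δh) = (200, -35, +0.50); to C = (40, 45, +0.08).
Solve a·Δx + b·Δy = Δz: det = 200·45 − 40·(-35) = 10400.
∂z/∂x = [(+0.50)·45 − (+0.08)·(-35)] / 10400 = +0.002433
∂z/∂y = [200·(+0.08) − 40·(+0.50)] / 10400 = -0.0003846
Steepest decrease is along −∇f: components (-0.002433 E, +0.0003846 N).
Azimuth = atan2(-0.002433, +0.0003846) = 279.0° ≈ 279°.

279°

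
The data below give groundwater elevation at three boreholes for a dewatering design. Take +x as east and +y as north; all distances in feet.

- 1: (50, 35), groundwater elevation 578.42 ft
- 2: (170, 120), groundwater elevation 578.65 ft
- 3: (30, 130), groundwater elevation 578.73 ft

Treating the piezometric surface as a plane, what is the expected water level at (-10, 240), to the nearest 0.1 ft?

Three-point gradient (reference 1): Δ to 2 = (120, 85, +0.23), Δ to 3 = (-20, 95, +0.31).
∂h/∂x = -0.0003435, ∂h/∂y = +0.003191 (det = 13100).
h(-10, 240) = 578.42 + (-0.0003435)·(-60) + (+0.003191)·(205) = 578.42 +0.021 +0.654 = 579.095 ft.

579.1 ft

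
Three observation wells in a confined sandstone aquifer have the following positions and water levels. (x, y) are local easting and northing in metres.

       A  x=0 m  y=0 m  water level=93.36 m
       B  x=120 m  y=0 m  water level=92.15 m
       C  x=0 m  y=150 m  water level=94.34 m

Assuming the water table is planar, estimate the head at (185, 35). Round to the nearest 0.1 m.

91.7 m

∂h/∂x = (92.15 − 93.36) / (120 − 0) = -0.01008
∂h/∂y = (94.34 − 93.36) / (150 − 0) = +0.006533
h(185, 35) = 93.36 + (-0.01008)·(185) + (+0.006533)·(35) = 93.36 -1.865 +0.229 = 91.723 m.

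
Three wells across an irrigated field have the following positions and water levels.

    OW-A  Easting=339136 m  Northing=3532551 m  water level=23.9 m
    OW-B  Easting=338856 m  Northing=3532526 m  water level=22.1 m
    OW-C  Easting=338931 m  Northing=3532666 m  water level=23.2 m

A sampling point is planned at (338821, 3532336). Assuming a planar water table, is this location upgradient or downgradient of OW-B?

With h = a·x + b·y + c and OW-A as origin, the differences give:
  (-280)·a + (-25)·b = -1.8
  (-205)·a + 115·b = -0.7
Eliminate b (×115 and ×(-25), subtract): -37325·a = -224.50 → a = ∂h/∂x = +0.006015
Back-substitute: b = ∂h/∂y = +0.004635.
Head at (338821, 3532336) = 23.9 + (+0.006015)·(-315) + (+0.004635)·(-215) = 21.01 m.
That is lower than the 22.1 m at OW-B, so the point is downgradient.

downgradient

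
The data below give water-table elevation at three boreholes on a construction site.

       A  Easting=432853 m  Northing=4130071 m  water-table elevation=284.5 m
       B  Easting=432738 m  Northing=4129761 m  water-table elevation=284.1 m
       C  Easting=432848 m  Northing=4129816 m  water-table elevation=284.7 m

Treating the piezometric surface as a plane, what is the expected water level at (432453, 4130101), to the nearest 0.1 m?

Three-point gradient (reference A): Δ to B = (-115, -310, -0.4), Δ to C = (-5, -255, +0.2).
∂h/∂x = +0.005905, ∂h/∂y = -0.0009001 (det = 27775).
h(432453, 4130101) = 284.5 + (+0.005905)·(-400) + (-0.0009001)·(30) = 284.5 -2.362 -0.027 = 282.111 m.

282.1 m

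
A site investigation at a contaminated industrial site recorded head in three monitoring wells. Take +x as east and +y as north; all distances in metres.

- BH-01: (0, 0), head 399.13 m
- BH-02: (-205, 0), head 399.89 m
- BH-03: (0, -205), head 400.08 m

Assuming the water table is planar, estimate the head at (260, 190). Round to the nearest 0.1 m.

∂h/∂x = (399.89 − 399.13) / (-205 − 0) = -0.003707
∂h/∂y = (400.08 − 399.13) / (-205 − 0) = -0.004634
h(260, 190) = 399.13 + (-0.003707)·(260) + (-0.004634)·(190) = 399.13 -0.964 -0.880 = 397.286 m.

397.3 m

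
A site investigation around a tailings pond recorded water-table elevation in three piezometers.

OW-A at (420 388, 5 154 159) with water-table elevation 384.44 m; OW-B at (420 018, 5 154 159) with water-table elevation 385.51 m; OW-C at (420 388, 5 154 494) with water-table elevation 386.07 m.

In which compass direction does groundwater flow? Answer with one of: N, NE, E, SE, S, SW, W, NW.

∂h/∂x = (385.51 − 384.44) / (420018 − 420388) = -0.002892
∂h/∂y = (386.07 − 384.44) / (5154494 − 5154159) = +0.004866
Flow = −∇h = (+0.002892 east, -0.004866 north), which points southeast.

SE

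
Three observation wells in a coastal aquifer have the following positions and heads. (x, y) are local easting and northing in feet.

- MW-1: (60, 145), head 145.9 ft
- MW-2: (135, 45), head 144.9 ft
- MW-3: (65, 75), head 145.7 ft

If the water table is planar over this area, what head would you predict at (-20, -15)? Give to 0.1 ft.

146.4 ft

Taking MW-1 as reference: MW-2−MW-1 = (75, -100, -1.0); MW-3−MW-1 = (5, -70, -0.2).
Solve a·Δx + b·Δy = Δh: det = 75·(-70) − 5·(-100) = -4750.
∂h/∂x = [(-1.0)·(-70) − (-0.2)·(-100)] / -4750 = -0.01053
∂h/∂y = [75·(-0.2) − 5·(-1.0)] / -4750 = +0.002105
h(-20, -15) = 145.9 + (-0.01053)·(-80) + (+0.002105)·(-160) = 145.9 +0.842 -0.337 = 146.405 ft.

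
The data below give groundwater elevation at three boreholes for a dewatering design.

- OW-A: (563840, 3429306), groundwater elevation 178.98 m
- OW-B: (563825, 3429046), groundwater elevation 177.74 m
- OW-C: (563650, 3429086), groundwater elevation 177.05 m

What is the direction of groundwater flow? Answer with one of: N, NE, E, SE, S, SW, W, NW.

Taking OW-A as reference: OW-B−OW-A = (-15, -260, -1.24); OW-C−OW-A = (-190, -220, -1.93).
Solve a·Δx + b·Δy = Δh: det = (-15)·(-220) − (-190)·(-260) = -46100.
∂h/∂x = [(-1.24)·(-220) − (-1.93)·(-260)] / -46100 = +0.004967
∂h/∂y = [(-15)·(-1.93) − (-190)·(-1.24)] / -46100 = +0.004483
Flow = −∇h = (-0.004967 east, -0.004483 north), which points southwest.

SW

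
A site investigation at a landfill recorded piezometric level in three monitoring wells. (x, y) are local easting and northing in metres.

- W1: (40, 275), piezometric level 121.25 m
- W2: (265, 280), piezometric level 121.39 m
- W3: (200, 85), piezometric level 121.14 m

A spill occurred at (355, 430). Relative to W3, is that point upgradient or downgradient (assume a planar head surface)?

Differences from W1: to W2 (Δx, Δy, Δh) = (225, 5, +0.14); to W3 = (160, -190, -0.11).
Determinant of the coordinate differences = 225·(-190) − 160·5 = -43550.
∂h/∂x = [(+0.14)·(-190) − (-0.11)·5] / -43550 = +0.0005982
∂h/∂y = [225·(-0.11) − 160·(+0.14)] / -43550 = +0.001083
Head at (355, 430) = 121.25 + (+0.0005982)·(315) + (+0.001083)·(155) = 121.61 m.
That is higher than the 121.14 m at W3, so the point is upgradient.

upgradient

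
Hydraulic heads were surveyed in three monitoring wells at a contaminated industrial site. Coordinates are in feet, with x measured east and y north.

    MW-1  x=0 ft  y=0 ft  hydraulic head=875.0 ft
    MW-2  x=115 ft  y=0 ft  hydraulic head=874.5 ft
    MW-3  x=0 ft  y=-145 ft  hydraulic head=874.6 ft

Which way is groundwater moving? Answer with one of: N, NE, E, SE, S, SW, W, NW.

∂h/∂x = (874.5 − 875.0) / (115 − 0) = -0.004348
∂h/∂y = (874.6 − 875.0) / (-145 − 0) = +0.002759
Flow = −∇h = (+0.004348 east, -0.002759 north), which points southeast.

SE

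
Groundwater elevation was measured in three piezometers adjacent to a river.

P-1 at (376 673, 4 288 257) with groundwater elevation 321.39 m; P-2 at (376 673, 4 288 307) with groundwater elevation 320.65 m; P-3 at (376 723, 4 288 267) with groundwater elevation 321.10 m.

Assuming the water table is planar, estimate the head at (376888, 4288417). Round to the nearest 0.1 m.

Differences from P-1: to P-2 (Δx, Δy, Δh) = (0, 50, -0.74); to P-3 = (50, 10, -0.29).
Determinant of the coordinate differences = 0·10 − 50·50 = -2500.
∂h/∂x = [(-0.74)·10 − (-0.29)·50] / -2500 = -0.002840
∂h/∂y = [0·(-0.29) − 50·(-0.74)] / -2500 = -0.01480
h(376888, 4288417) = 321.39 + (-0.002840)·(215) + (-0.01480)·(160) = 321.39 -0.611 -2.368 = 318.411 m.

318.4 m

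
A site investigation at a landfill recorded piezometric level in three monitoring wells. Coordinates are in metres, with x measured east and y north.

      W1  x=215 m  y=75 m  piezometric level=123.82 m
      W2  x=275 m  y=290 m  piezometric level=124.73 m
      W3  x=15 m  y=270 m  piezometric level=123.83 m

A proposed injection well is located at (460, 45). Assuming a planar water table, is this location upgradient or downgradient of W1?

upgradient

Differences from W1: to W2 (Δx, Δy, Δh) = (60, 215, +0.91); to W3 = (-200, 195, +0.01).
Determinant of the coordinate differences = 60·195 − (-200)·215 = 54700.
∂h/∂x = [(+0.91)·195 − (+0.01)·215] / 54700 = +0.003205
∂h/∂y = [60·(+0.01) − (-200)·(+0.91)] / 54700 = +0.003338
Head at (460, 45) = 123.82 + (+0.003205)·(245) + (+0.003338)·(-30) = 124.51 m.
That is higher than the 123.82 m at W1, so the point is upgradient.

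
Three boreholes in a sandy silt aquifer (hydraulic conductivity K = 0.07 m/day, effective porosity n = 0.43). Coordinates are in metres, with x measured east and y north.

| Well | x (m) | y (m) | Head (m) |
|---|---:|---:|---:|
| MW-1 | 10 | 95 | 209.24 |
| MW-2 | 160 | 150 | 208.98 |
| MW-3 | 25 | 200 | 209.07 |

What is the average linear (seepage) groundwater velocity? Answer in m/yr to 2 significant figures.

With h = a·x + b·y + c and MW-1 as origin, the differences give:
  150·a + 55·b = -0.26
  15·a + 105·b = -0.17
Eliminate b (×105 and ×55, subtract): 14925·a = -17.950 → a = ∂h/∂x = -0.001203
Back-substitute: b = ∂h/∂y = -0.001447.
|∇h| = √(-0.001203² + -0.001447²) = 0.001882
Seepage velocity v = K·i/n = 0.07 × 0.001882 / 0.43 = 0.0003064 m/day = 0.1119 m/yr.

0.11 m/yr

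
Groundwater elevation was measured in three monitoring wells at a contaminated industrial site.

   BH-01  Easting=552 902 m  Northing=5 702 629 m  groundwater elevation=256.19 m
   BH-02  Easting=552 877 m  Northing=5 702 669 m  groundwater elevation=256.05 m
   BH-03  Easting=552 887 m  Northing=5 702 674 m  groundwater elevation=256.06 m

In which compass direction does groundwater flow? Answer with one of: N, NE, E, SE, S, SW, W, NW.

NW

Differences from BH-01: to BH-02 (Δx, Δy, Δh) = (-25, 40, -0.14); to BH-03 = (-15, 45, -0.13).
Determinant of the coordinate differences = (-25)·45 − (-15)·40 = -525.
∂h/∂x = [(-0.14)·45 − (-0.13)·40] / -525 = +0.002095
∂h/∂y = [(-25)·(-0.13) − (-15)·(-0.14)] / -525 = -0.002190
Flow = −∇h = (-0.002095 east, +0.002190 north), which points northwest.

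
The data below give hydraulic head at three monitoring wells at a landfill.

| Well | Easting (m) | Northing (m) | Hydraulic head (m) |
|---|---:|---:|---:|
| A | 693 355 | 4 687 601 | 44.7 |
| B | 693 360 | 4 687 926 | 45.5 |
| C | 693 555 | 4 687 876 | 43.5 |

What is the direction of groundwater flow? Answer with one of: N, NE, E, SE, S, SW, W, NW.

Taking A as reference: B−A = (5, 325, +0.8); C−A = (200, 275, -1.2).
Solve a·Δx + b·Δy = Δh: det = 5·275 − 200·325 = -63625.
∂h/∂x = [(+0.8)·275 − (-1.2)·325] / -63625 = -0.009587
∂h/∂y = [5·(-1.2) − 200·(+0.8)] / -63625 = +0.002609
Flow = −∇h = (+0.009587 east, -0.002609 north), which points east.

E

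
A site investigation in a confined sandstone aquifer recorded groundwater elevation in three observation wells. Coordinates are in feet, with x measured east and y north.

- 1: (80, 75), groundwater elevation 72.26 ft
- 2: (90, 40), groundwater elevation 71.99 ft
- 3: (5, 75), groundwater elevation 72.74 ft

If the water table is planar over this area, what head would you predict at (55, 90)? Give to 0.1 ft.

Taking 1 as reference: 2−1 = (10, -35, -0.27); 3−1 = (-75, 0, +0.48).
Determinant of the coordinate differences = 10·0 − (-75)·(-35) = -2625.
∂h/∂x = [(-0.27)·0 − (+0.48)·(-35)] / -2625 = -0.006400
∂h/∂y = [10·(+0.48) − (-75)·(-0.27)] / -2625 = +0.005886
h(55, 90) = 72.26 + (-0.006400)·(-25) + (+0.005886)·(15) = 72.26 +0.160 +0.088 = 72.508 ft.

72.5 ft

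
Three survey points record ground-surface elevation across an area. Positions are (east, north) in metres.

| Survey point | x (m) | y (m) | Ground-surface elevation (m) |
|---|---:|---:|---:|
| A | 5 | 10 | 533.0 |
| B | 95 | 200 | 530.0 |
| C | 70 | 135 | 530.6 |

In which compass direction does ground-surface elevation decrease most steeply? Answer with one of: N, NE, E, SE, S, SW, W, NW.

E

Differences from A: to B (Δx, Δy, Δh) = (90, 190, -3.0); to C = (65, 125, -2.4).
Determinant of the coordinate differences = 90·125 − 65·190 = -1100.
∂z/∂x = [(-3.0)·125 − (-2.4)·190] / -1100 = -0.07364
∂z/∂y = [90·(-2.4) − 65·(-3.0)] / -1100 = +0.01909
Steepest decrease is along −∇f = (+0.07364 E, -0.01909 N) → east.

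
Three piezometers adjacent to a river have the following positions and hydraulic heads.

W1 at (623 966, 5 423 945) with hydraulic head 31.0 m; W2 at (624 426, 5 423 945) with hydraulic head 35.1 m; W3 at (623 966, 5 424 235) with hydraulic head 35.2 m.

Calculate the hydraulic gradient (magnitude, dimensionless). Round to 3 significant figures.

0.0170

∂h/∂x = (35.1 − 31.0) / (624426 − 623966) = +0.008913
∂h/∂y = (35.2 − 31.0) / (5424235 − 5423945) = +0.01448
|∇h| = √(0.008913² + 0.01448²) = 0.017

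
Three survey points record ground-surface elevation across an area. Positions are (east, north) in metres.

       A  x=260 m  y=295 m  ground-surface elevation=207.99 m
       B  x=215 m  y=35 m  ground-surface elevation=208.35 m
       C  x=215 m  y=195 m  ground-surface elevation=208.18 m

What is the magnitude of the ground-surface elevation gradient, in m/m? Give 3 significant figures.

Taking A as reference: B−A = (-45, -260, +0.36); C−A = (-45, -100, +0.19).
Determinant of the coordinate differences = (-45)·(-100) − (-45)·(-260) = -7200.
∂z/∂x = [(+0.36)·(-100) − (+0.19)·(-260)] / -7200 = -0.001861
∂z/∂y = [(-45)·(+0.19) − (-45)·(+0.36)] / -7200 = -0.001062
|∇f| = √(-0.001861² + -0.001062²) = 0.002143 m/m

0.00214 m/m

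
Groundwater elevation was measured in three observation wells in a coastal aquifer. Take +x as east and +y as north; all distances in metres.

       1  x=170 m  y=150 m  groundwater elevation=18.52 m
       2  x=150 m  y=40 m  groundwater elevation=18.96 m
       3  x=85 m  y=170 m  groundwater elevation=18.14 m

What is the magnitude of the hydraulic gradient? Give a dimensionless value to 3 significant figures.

0.00572

Taking 1 as reference: 2−1 = (-20, -110, +0.44); 3−1 = (-85, 20, -0.38).
Solve a·Δx + b·Δy = Δh: det = (-20)·20 − (-85)·(-110) = -9750.
∂h/∂x = [(+0.44)·20 − (-0.38)·(-110)] / -9750 = +0.003385
∂h/∂y = [(-20)·(-0.38) − (-85)·(+0.44)] / -9750 = -0.004615
|∇h| = √(0.003385² + -0.004615²) = 0.005723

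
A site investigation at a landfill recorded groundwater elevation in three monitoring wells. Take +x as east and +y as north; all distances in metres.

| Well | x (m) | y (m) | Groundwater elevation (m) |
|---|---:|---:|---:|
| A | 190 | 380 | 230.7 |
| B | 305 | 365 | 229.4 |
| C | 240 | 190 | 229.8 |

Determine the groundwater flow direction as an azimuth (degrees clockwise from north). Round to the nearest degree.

Three-point gradient (reference A): Δ to B = (115, -15, -1.3), Δ to C = (50, -190, -0.9).
∂h/∂x = -0.01107, ∂h/∂y = +0.001825 (det = -21100).
Flow direction (−∇h) has components (+0.01107 E, -0.001825 N).
Azimuth = atan2(E, N) = atan2(+0.01107, -0.001825) = 99.4° ≈ 099°.

099°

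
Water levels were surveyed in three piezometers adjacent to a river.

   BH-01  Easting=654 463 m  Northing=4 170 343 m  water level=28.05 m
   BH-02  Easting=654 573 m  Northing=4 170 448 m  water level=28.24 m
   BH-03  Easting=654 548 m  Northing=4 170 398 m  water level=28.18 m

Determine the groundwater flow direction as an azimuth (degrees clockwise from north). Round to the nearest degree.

With h = a·x + b·y + c and BH-01 as origin, the differences give:
  110·a + 105·b = +0.19
  85·a + 55·b = +0.13
Eliminate b (×55 and ×105, subtract): -2875·a = -3.200 → a = ∂h/∂x = +0.001113
Back-substitute: b = ∂h/∂y = +0.0006435.
Flow direction (−∇h) has components (-0.001113 E, -0.0006435 N).
Azimuth = atan2(E, N) = atan2(-0.001113, -0.0006435) = 240.0° ≈ 240°.

240°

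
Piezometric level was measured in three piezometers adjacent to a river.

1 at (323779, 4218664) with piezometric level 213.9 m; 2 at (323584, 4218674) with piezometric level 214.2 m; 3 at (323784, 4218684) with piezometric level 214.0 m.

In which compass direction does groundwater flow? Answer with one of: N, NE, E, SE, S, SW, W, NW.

S

Taking 1 as reference: 2−1 = (-195, 10, +0.3); 3−1 = (5, 20, +0.1).
Solve a·Δx + b·Δy = Δh: det = (-195)·20 − 5·10 = -3950.
∂h/∂x = [(+0.3)·20 − (+0.1)·10] / -3950 = -0.001266
∂h/∂y = [(-195)·(+0.1) − 5·(+0.3)] / -3950 = +0.005316
Flow = −∇h = (+0.001266 east, -0.005316 north), which points south.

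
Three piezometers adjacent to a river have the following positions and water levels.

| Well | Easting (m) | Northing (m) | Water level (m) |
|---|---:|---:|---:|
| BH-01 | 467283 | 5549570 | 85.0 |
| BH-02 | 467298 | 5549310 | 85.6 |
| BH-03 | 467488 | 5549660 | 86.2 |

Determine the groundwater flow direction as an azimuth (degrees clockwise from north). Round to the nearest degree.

With h = a·x + b·y + c and BH-01 as origin, the differences give:
  15·a + (-260)·b = +0.6
  205·a + 90·b = +1.2
Eliminate b (×90 and ×(-260), subtract): 54650·a = 366.00 → a = ∂h/∂x = +0.006697
Back-substitute: b = ∂h/∂y = -0.001921.
Flow direction (−∇h) has components (-0.006697 E, +0.001921 N).
Azimuth = atan2(E, N) = atan2(-0.006697, +0.001921) = 286.0° ≈ 286°.

286°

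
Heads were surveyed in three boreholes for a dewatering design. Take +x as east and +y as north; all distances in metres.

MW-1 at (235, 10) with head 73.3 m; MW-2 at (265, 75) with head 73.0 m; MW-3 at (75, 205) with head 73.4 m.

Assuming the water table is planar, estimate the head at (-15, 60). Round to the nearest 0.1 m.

Three-point gradient (reference MW-1): Δ to MW-2 = (30, 65, -0.3), Δ to MW-3 = (-160, 195, +0.1).
∂h/∂x = -0.004000, ∂h/∂y = -0.002769 (det = 16250).
h(-15, 60) = 73.3 + (-0.004000)·(-250) + (-0.002769)·(50) = 73.3 +1.000 -0.138 = 74.162 m.

74.2 m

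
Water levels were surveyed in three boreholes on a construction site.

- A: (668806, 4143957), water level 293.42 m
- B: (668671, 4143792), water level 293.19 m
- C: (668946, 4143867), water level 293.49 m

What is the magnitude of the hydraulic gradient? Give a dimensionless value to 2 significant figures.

0.0011

Differences from A: to B (Δx, Δy, Δh) = (-135, -165, -0.23); to C = (140, -90, +0.07).
Determinant of the coordinate differences = (-135)·(-90) − 140·(-165) = 35250.
∂h/∂x = [(-0.23)·(-90) − (+0.07)·(-165)] / 35250 = +0.0009149
∂h/∂y = [(-135)·(+0.07) − 140·(-0.23)] / 35250 = +0.0006454
|∇h| = √(0.0009149² + 0.0006454²) = 0.00112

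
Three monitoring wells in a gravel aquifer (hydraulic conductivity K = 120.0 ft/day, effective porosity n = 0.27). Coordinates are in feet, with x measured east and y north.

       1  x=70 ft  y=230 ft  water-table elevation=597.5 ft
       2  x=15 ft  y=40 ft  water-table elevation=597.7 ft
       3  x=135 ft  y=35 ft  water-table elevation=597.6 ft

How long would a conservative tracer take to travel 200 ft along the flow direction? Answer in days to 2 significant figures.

Taking 1 as reference: 2−1 = (-55, -190, +0.2); 3−1 = (65, -195, +0.1).
Solve a·Δx + b·Δy = Δh: det = (-55)·(-195) − 65·(-190) = 23075.
∂h/∂x = [(+0.2)·(-195) − (+0.1)·(-190)] / 23075 = -0.0008667
∂h/∂y = [(-55)·(+0.1) − 65·(+0.2)] / 23075 = -0.0008017
|∇h| = √(-0.0008667² + -0.0008017²) = 0.001181
Seepage velocity v = K·i/n = 120.0 × 0.001181 / 0.27 = 0.5249 ft/day.
t = 200 / 0.5249 = 381 days.

380 days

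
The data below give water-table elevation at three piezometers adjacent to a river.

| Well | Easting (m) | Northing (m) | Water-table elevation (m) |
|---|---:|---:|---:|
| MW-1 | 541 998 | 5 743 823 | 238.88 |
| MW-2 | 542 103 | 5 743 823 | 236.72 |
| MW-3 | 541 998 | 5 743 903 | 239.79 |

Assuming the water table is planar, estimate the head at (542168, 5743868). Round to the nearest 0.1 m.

∂h/∂x = (236.72 − 238.88) / (542103 − 541998) = -0.02057
∂h/∂y = (239.79 − 238.88) / (5743903 − 5743823) = +0.01137
h(542168, 5743868) = 238.88 + (-0.02057)·(170) + (+0.01137)·(45) = 238.88 -3.497 +0.512 = 235.895 m.

235.9 m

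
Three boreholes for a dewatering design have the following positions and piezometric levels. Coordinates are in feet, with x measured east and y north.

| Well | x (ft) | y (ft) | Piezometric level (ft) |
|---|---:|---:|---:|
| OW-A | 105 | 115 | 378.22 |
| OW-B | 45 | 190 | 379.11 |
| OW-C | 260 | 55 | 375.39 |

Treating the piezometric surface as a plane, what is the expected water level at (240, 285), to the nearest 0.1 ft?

Taking OW-A as reference: OW-B−OW-A = (-60, 75, +0.89); OW-C−OW-A = (155, -60, -2.83).
Determinant of the coordinate differences = (-60)·(-60) − 155·75 = -8025.
∂h/∂x = [(+0.89)·(-60) − (-2.83)·75] / -8025 = -0.01979
∂h/∂y = [(-60)·(-2.83) − 155·(+0.89)] / -8025 = -0.003969
h(240, 285) = 378.22 + (-0.01979)·(135) + (-0.003969)·(170) = 378.22 -2.672 -0.675 = 374.873 ft.

374.9 ft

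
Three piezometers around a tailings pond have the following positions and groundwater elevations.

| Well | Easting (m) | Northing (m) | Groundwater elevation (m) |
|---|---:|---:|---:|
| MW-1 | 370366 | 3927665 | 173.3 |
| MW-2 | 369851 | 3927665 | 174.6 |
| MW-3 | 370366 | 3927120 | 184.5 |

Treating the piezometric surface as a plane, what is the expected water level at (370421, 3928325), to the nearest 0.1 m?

159.6 m

∂h/∂x = (174.6 − 173.3) / (369851 − 370366) = -0.002524
∂h/∂y = (184.5 − 173.3) / (3927120 − 3927665) = -0.02055
h(370421, 3928325) = 173.3 + (-0.002524)·(55) + (-0.02055)·(660) = 173.3 -0.139 -13.563 = 159.598 m.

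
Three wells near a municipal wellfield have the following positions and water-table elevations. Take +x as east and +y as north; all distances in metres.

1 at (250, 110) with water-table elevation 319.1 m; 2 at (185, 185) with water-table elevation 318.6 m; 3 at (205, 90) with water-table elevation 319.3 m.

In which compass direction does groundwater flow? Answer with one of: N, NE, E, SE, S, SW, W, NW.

With h = a·x + b·y + c and 1 as origin, the differences give:
  (-65)·a + 75·b = -0.5
  (-45)·a + (-20)·b = +0.2
Eliminate b (×(-20) and ×75, subtract): 4675·a = -5.00 → a = ∂h/∂x = -0.001070
Back-substitute: b = ∂h/∂y = -0.007594.
Flow = −∇h = (+0.001070 east, +0.007594 north), which points north.

N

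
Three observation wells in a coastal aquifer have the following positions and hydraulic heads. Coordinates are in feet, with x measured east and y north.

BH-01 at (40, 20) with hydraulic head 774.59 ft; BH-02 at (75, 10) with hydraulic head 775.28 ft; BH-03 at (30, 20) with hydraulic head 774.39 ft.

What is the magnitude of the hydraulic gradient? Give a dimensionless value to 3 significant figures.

0.0200

With h = a·x + b·y + c and BH-01 as origin, the differences give:
  35·a + (-10)·b = +0.69
  (-10)·a + 0·b = -0.20
Eliminate b (×0 and ×(-10), subtract): -100·a = -2.000 → a = ∂h/∂x = +0.02000
Back-substitute: b = ∂h/∂y = +0.001000.
|∇h| = √(0.02000² + 0.001000²) = 0.02002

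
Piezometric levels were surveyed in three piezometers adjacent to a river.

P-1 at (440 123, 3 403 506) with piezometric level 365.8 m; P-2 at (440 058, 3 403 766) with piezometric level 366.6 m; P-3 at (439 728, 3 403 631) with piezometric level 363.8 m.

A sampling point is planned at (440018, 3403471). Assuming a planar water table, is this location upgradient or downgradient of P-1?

Differences from P-1: to P-2 (Δx, Δy, Δh) = (-65, 260, +0.8); to P-3 = (-395, 125, -2.0).
Solve a·Δx + b·Δy = Δh: det = (-65)·125 − (-395)·260 = 94575.
∂h/∂x = [(+0.8)·125 − (-2.0)·260] / 94575 = +0.006556
∂h/∂y = [(-65)·(-2.0) − (-395)·(+0.8)] / 94575 = +0.004716
Head at (440018, 3403471) = 365.8 + (+0.006556)·(-105) + (+0.004716)·(-35) = 364.95 m.
That is lower than the 365.8 m at P-1, so the point is downgradient.

downgradient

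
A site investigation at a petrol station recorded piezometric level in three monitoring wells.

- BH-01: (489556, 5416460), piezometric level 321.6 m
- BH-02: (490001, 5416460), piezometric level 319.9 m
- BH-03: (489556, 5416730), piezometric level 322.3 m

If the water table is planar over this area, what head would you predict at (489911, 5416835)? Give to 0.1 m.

∂h/∂x = (319.9 − 321.6) / (490001 − 489556) = -0.003820
∂h/∂y = (322.3 − 321.6) / (5416730 − 5416460) = +0.002593
h(489911, 5416835) = 321.6 + (-0.003820)·(355) + (+0.002593)·(375) = 321.6 -1.356 +0.972 = 321.216 m.

321.2 m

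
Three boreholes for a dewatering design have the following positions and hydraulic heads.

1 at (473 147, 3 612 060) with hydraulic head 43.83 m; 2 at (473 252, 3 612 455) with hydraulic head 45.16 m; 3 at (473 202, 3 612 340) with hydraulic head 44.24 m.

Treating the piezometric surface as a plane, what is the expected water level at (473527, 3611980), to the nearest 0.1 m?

54.6 m

With h = a·x + b·y + c and 1 as origin, the differences give:
  105·a + 395·b = +1.33
  55·a + 280·b = +0.41
Eliminate b (×280 and ×395, subtract): 7675·a = 210.450 → a = ∂h/∂x = +0.02742
Back-substitute: b = ∂h/∂y = -0.003922.
h(473527, 3611980) = 43.83 + (+0.02742)·(380) + (-0.003922)·(-80) = 43.83 +10.420 +0.314 = 54.563 m.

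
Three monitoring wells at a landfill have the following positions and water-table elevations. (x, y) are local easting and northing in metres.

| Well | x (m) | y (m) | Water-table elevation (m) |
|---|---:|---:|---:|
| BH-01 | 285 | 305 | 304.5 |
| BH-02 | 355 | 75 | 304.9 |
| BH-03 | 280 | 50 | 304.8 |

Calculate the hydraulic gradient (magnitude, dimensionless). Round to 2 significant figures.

With h = a·x + b·y + c and BH-01 as origin, the differences give:
  70·a + (-230)·b = +0.4
  (-5)·a + (-255)·b = +0.3
Eliminate b (×(-255) and ×(-230), subtract): -19000·a = -33.00 → a = ∂h/∂x = +0.001737
Back-substitute: b = ∂h/∂y = -0.001211.
|∇h| = √(0.001737² + -0.001211²) = 0.002117

0.0021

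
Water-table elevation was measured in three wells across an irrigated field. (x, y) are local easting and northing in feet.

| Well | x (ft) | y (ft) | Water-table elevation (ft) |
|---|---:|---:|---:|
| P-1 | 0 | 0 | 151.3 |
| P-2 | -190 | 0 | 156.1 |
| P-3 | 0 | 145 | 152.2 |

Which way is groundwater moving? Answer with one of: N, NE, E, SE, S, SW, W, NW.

∂h/∂x = (156.1 − 151.3) / (-190 − 0) = -0.02526
∂h/∂y = (152.2 − 151.3) / (145 − 0) = +0.006207
Flow = −∇h = (+0.02526 east, -0.006207 north), which points east.

E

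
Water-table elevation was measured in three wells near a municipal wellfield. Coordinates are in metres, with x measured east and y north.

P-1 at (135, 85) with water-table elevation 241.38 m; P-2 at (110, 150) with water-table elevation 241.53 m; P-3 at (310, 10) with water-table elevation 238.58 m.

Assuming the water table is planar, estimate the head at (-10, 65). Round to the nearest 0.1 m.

Taking P-1 as reference: P-2−P-1 = (-25, 65, +0.15); P-3−P-1 = (175, -75, -2.80).
Determinant of the coordinate differences = (-25)·(-75) − 175·65 = -9500.
∂h/∂x = [(+0.15)·(-75) − (-2.80)·65] / -9500 = -0.01797
∂h/∂y = [(-25)·(-2.80) − 175·(+0.15)] / -9500 = -0.004605
h(-10, 65) = 241.38 + (-0.01797)·(-145) + (-0.004605)·(-20) = 241.38 +2.606 +0.092 = 244.078 m.

244.1 m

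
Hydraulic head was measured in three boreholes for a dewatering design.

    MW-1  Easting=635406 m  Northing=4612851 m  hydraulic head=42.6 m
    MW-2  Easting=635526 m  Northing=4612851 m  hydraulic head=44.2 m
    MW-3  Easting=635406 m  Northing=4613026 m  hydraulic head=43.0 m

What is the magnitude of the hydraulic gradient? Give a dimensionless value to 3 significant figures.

∂h/∂x = (44.2 − 42.6) / (635526 − 635406) = +0.01333
∂h/∂y = (43.0 − 42.6) / (4613026 − 4612851) = +0.002286
|∇h| = √(0.01333² + 0.002286²) = 0.01352

0.0135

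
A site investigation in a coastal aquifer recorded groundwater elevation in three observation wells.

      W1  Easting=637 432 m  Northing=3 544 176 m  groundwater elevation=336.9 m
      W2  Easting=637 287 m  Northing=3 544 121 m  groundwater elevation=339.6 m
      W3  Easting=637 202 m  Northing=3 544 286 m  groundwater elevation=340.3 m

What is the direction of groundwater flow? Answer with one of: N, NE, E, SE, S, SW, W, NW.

E

Three-point gradient (reference W1): Δ to W2 = (-145, -55, +2.7), Δ to W3 = (-230, 110, +3.4).
∂h/∂x = -0.01692, ∂h/∂y = -0.004476 (det = -28600).
Flow = −∇h = (+0.01692 east, +0.004476 north), which points east.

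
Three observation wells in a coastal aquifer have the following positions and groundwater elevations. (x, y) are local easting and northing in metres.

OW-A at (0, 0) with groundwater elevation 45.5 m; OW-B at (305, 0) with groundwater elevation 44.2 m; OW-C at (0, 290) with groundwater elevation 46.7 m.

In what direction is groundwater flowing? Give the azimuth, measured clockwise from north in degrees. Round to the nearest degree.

∂h/∂x = (44.2 − 45.5) / (305 − 0) = -0.004262
∂h/∂y = (46.7 − 45.5) / (290 − 0) = +0.004138
Flow direction (−∇h) has components (+0.004262 E, -0.004138 N).
Azimuth = atan2(E, N) = atan2(+0.004262, -0.004138) = 134.2° ≈ 134°.

134°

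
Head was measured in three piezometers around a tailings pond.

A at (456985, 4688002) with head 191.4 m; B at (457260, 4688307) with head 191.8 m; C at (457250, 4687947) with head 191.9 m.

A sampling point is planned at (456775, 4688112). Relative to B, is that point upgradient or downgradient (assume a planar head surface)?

With h = a·x + b·y + c and A as origin, the differences give:
  275·a + 305·b = +0.4
  265·a + (-55)·b = +0.5
Eliminate b (×(-55) and ×305, subtract): -95950·a = -174.50 → a = ∂h/∂x = +0.001819
Back-substitute: b = ∂h/∂y = -0.0003283.
Head at (456775, 4688112) = 191.4 + (+0.001819)·(-210) + (-0.0003283)·(110) = 190.98 m.
That is lower than the 191.8 m at B, so the point is downgradient.

downgradient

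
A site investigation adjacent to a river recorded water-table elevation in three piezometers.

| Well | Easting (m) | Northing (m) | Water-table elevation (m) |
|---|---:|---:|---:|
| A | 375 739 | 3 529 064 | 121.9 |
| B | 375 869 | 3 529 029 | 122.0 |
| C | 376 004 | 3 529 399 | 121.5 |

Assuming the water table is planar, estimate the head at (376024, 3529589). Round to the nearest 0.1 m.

121.2 m

Three-point gradient (reference A): Δ to B = (130, -35, +0.1), Δ to C = (265, 335, -0.4).
∂h/∂x = +0.0003691, ∂h/∂y = -0.001486 (det = 52825).
h(376024, 3529589) = 121.9 + (+0.0003691)·(285) + (-0.001486)·(525) = 121.9 +0.105 -0.780 = 121.225 m.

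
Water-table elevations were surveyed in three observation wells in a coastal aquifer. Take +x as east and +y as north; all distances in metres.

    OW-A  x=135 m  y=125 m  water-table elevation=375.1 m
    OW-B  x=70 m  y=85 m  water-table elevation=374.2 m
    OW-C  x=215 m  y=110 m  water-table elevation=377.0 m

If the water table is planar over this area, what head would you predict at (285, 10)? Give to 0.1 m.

Differences from OW-A: to OW-B (Δx, Δy, Δh) = (-65, -40, -0.9); to OW-C = (80, -15, +1.9).
Solve a·Δx + b·Δy = Δh: det = (-65)·(-15) − 80·(-40) = 4175.
∂h/∂x = [(-0.9)·(-15) − (+1.9)·(-40)] / 4175 = +0.02144
∂h/∂y = [(-65)·(+1.9) − 80·(-0.9)] / 4175 = -0.01234
h(285, 10) = 375.1 + (+0.02144)·(150) + (-0.01234)·(-115) = 375.1 +3.216 +1.419 = 379.734 m.

379.7 m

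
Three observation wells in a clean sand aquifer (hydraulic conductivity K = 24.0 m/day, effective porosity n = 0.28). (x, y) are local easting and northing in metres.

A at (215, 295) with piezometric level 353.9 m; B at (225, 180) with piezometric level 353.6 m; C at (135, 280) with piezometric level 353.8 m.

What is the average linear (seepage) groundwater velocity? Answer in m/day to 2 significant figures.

0.24 m/day

With h = a·x + b·y + c and A as origin, the differences give:
  10·a + (-115)·b = -0.3
  (-80)·a + (-15)·b = -0.1
Eliminate b (×(-15) and ×(-115), subtract): -9350·a = -7.00 → a = ∂h/∂x = +0.0007487
Back-substitute: b = ∂h/∂y = +0.002674.
|∇h| = √(0.0007487² + 0.002674²) = 0.002777
Seepage velocity v = K·i/n = 24.0 × 0.002777 / 0.28 = 0.238 m/day.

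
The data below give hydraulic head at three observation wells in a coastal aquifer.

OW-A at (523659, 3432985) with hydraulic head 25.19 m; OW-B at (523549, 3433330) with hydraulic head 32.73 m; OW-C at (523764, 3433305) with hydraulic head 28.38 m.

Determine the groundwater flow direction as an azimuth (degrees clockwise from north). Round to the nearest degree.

131°

Differences from OW-A: to OW-B (Δx, Δy, Δh) = (-110, 345, +7.54); to OW-C = (105, 320, +3.19).
Solve a·Δx + b·Δy = Δh: det = (-110)·320 − 105·345 = -71425.
∂h/∂x = [(+7.54)·320 − (+3.19)·345] / -71425 = -0.01837
∂h/∂y = [(-110)·(+3.19) − 105·(+7.54)] / -71425 = +0.01600
Flow direction (−∇h) has components (+0.01837 E, -0.01600 N).
Azimuth = atan2(E, N) = atan2(+0.01837, -0.01600) = 131.0° ≈ 131°.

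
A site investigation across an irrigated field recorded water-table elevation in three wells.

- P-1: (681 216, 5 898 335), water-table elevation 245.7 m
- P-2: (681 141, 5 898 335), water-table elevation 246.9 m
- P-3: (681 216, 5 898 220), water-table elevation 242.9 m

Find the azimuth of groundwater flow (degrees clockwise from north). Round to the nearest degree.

147°

∂h/∂x = (246.9 − 245.7) / (681141 − 681216) = -0.01600
∂h/∂y = (242.9 − 245.7) / (5898220 − 5898335) = +0.02435
Flow direction (−∇h) has components (+0.01600 E, -0.02435 N).
Azimuth = atan2(E, N) = atan2(+0.01600, -0.02435) = 146.7° ≈ 147°.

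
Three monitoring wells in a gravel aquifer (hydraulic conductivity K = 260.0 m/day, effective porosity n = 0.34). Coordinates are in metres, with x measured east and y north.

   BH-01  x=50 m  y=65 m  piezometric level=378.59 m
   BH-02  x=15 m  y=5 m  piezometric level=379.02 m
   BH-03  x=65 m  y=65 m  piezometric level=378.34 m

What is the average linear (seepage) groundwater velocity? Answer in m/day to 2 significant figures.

13 m/day

Differences from BH-01: to BH-02 (Δx, Δy, Δh) = (-35, -60, +0.43); to BH-03 = (15, 0, -0.25).
Determinant of the coordinate differences = (-35)·0 − 15·(-60) = 900.
∂h/∂x = [(+0.43)·0 − (-0.25)·(-60)] / 900 = -0.01667
∂h/∂y = [(-35)·(-0.25) − 15·(+0.43)] / 900 = +0.002556
|∇h| = √(-0.01667² + 0.002556²) = 0.01686
Seepage velocity v = K·i/n = 260.0 × 0.01686 / 0.34 = 12.89 m/day.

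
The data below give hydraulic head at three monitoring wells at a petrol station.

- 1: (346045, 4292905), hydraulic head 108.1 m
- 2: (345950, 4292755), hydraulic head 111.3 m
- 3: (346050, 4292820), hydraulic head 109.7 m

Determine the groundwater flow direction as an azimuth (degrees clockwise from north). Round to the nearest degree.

011°

Differences from 1: to 2 (Δx, Δy, Δh) = (-95, -150, +3.2); to 3 = (5, -85, +1.6).
Determinant of the coordinate differences = (-95)·(-85) − 5·(-150) = 8825.
∂h/∂x = [(+3.2)·(-85) − (+1.6)·(-150)] / 8825 = -0.003626
∂h/∂y = [(-95)·(+1.6) − 5·(+3.2)] / 8825 = -0.01904
Flow direction (−∇h) has components (+0.003626 E, +0.01904 N).
Azimuth = atan2(E, N) = atan2(+0.003626, +0.01904) = 10.8° ≈ 011°.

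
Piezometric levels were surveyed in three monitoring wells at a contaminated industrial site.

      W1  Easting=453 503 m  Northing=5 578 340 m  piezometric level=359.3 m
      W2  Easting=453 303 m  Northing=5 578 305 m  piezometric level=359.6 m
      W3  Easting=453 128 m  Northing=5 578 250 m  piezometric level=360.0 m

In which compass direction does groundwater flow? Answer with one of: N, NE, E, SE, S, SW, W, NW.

With h = a·x + b·y + c and W1 as origin, the differences give:
  (-200)·a + (-35)·b = +0.3
  (-375)·a + (-90)·b = +0.7
Eliminate b (×(-90) and ×(-35), subtract): 4875·a = -2.50 → a = ∂h/∂x = -0.0005128
Back-substitute: b = ∂h/∂y = -0.005641.
Flow = −∇h = (+0.0005128 east, +0.005641 north), which points north.

N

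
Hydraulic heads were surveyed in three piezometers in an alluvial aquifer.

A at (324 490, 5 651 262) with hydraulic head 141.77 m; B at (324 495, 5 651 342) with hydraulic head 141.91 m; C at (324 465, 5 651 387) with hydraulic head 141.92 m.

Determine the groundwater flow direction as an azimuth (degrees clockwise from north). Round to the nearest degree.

232°

Three-point gradient (reference A): Δ to B = (5, 80, +0.14), Δ to C = (-25, 125, +0.15).
∂h/∂x = +0.002095, ∂h/∂y = +0.001619 (det = 2625).
Flow direction (−∇h) has components (-0.002095 E, -0.001619 N).
Azimuth = atan2(E, N) = atan2(-0.002095, -0.001619) = 232.3° ≈ 232°.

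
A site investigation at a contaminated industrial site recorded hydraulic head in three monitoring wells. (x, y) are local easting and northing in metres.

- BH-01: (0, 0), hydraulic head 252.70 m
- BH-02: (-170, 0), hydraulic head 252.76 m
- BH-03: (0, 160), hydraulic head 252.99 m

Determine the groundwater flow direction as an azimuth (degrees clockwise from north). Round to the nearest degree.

169°

∂h/∂x = (252.76 − 252.70) / (-170 − 0) = -0.0003529
∂h/∂y = (252.99 − 252.70) / (160 − 0) = +0.001813
Flow direction (−∇h) has components (+0.0003529 E, -0.001813 N).
Azimuth = atan2(E, N) = atan2(+0.0003529, -0.001813) = 169.0° ≈ 169°.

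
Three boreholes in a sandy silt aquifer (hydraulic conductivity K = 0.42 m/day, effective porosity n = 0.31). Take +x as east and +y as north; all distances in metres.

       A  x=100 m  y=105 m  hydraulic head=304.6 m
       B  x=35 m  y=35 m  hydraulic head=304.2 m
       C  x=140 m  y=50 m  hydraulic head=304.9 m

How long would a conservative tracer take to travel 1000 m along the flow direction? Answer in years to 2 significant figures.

Differences from A: to B (Δx, Δy, Δh) = (-65, -70, -0.4); to C = (40, -55, +0.3).
Solve a·Δx + b·Δy = Δh: det = (-65)·(-55) − 40·(-70) = 6375.
∂h/∂x = [(-0.4)·(-55) − (+0.3)·(-70)] / 6375 = +0.006745
∂h/∂y = [(-65)·(+0.3) − 40·(-0.4)] / 6375 = -0.0005490
|∇h| = √(0.006745² + -0.0005490²) = 0.006767
Seepage velocity v = K·i/n = 0.42 × 0.006767 / 0.31 = 0.009168 m/day.
t = 1000 / 0.009168 = 1.091e+05 days = 299 years.

300 years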